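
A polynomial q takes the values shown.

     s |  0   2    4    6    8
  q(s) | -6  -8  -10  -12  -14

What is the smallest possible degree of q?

Forward differences of the values at s = 0, 2, 4, 6, 8:
  q  : -6  -8  -10  -12  -14
  Δ  : -2  -2  -2  -2
  Δ^2: 0  0  0
  Δ^3: 0  0
  Δ^4: 0
The first differences are constant (-2) and nonzero, while all higher differences vanish, so the minimal degree is 1.

1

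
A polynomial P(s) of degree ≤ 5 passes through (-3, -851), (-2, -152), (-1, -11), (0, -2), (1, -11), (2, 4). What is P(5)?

4573

Write P(s) = as^5 + bs^4 + cs^3 + ds^2 + es + k. Substituting each data point gives a linear system:
  -243a + 81b - 27c + 9d - 3e + k = -851
  -32a + 16b - 8c + 4d - 2e + k = -152
  -a + b - c + d - e + k = -11
  k = -2
  a + b + c + d + e + k = -11
  32a + 16b + 8c + 4d + 2e + k = 4
Solving the system yields a = 2, b = -3, c = 3, d = -6, e = -5, k = -2.
So P(s) = 2s^5 - 3s^4 + 3s^3 - 6s^2 - 5s - 2.
Then P(5) = 4573.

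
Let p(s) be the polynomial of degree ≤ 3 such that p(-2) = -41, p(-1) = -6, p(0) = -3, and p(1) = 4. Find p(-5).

Using the Lagrange interpolation formula with nodes -2, -1, 0, 1:
  L_0(s) = (s + 1)s(s - 1) / -6
  L_1(s) = (s + 2)s(s - 1) / 2
  L_2(s) = (s + 2)(s + 1)(s - 1) / -2
  L_3(s) = (s + 2)(s + 1)s / 6
Then p(s) = -41·L_0(s) - 6·L_1(s) - 3·L_2(s) + 4·L_3(s).
Expanding and collecting terms gives p(s) = 6s^3 + 2s^2 - s - 3.
Evaluating at s = -5: p(-5) = -698.

-698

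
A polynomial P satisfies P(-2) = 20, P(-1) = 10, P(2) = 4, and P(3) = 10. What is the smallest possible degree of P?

2

Divided differences on the nodes -2, -1, 2, 3:
  order 0: 20  10  4  10
  order 1: -10  -2  6
  order 2: 2  2
  order 3: 0
The order-2 divided differences are all 2 (nonzero) and every higher order vanishes, so the data lies on a polynomial of degree exactly 2.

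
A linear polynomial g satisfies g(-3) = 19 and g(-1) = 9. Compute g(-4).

Write g(s) = as + b. Substituting each data point gives a linear system:
  -3a + b = 19
  -a + b = 9
Solving the system yields a = -5, b = 4.
So g(s) = -5s + 4.
Then g(-4) = 24.

24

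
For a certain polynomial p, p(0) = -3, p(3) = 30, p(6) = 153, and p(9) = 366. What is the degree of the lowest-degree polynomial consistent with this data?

Forward differences of the values at t = 0, 3, 6, 9:
  p  : -3  30  153  366
  Δ  : 33  123  213
  Δ^2: 90  90
  Δ^3: 0
The second differences are constant (90) and nonzero, while all higher differences vanish, so the minimal degree is 2.

2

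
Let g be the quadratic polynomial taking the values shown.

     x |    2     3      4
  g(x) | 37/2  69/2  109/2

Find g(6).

213/2

Forward differences of the values at x = 2, 3, 4:
  g  : 37/2  69/2  109/2
  Δ  : 16  20
  Δ^2: 4
The second differences are constant, confirming degree 2.
Interpolating (Newton forward form) and evaluating at x = 6 gives g(6) = 213/2.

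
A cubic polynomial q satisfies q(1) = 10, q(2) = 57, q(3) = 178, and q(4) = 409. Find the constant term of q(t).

Write q(t) = at^3 + bt^2 + ct + d. Substituting each data point gives a linear system:
  a + b + c + d = 10
  8a + 4b + 2c + d = 57
  27a + 9b + 3c + d = 178
  64a + 16b + 4c + d = 409
Solving the system yields a = 6, b = 1, c = 2, d = 1.
So q(t) = 6t^3 + t^2 + 2t + 1.
The constant term is 1.

1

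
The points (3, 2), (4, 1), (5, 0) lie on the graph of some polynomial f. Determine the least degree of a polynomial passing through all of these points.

Forward differences of the values at s = 3, 4, 5:
  f  : 2  1  0
  Δ  : -1  -1
  Δ^2: 0
The first differences are constant (-1) and nonzero, while all higher differences vanish, so the minimal degree is 1.

1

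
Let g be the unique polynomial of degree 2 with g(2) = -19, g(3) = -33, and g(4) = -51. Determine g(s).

g(s) = -2s^2 - 4s - 3

Using the Lagrange interpolation formula with nodes 2, 3, 4:
  L_0(s) = (s - 3)(s - 4) / 2
  L_1(s) = (s - 2)(s - 4) / -1
  L_2(s) = (s - 2)(s - 3) / 2
Then g(s) = -19·L_0(s) - 33·L_1(s) - 51·L_2(s).
Expanding and collecting terms gives g(s) = -2s^2 - 4s - 3.
Check: g(3) = -33. ✓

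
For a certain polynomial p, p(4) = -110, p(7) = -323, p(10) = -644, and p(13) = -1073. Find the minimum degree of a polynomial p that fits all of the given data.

Forward differences of the values at n = 4, 7, 10, 13:
  p  : -110  -323  -644  -1073
  Δ  : -213  -321  -429
  Δ^2: -108  -108
  Δ^3: 0
The second differences are constant (-108) and nonzero, while all higher differences vanish, so the minimal degree is 2.

2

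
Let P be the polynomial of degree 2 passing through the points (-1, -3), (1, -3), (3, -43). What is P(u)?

P(u) = -5u^2 + 2

Write P(u) = au^2 + bu + c. Substituting each data point gives a linear system:
  a - b + c = -3
  a + b + c = -3
  9a + 3b + c = -43
Solving the system yields a = -5, b = 0, c = 2.
So P(u) = -5u^2 + 2.
Check: P(-1) = -3. ✓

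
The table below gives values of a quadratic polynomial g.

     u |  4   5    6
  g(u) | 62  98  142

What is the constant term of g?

-2

Write g(u) = au^2 + bu + c. Substituting each data point gives a linear system:
  16a + 4b + c = 62
  25a + 5b + c = 98
  36a + 6b + c = 142
Solving the system yields a = 4, b = 0, c = -2.
So g(u) = 4u² - 2.
The constant term is -2.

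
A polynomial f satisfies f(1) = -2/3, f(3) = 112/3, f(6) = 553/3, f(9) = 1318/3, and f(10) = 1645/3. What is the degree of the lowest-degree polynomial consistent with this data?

Divided differences on the nodes 1, 3, 6, 9, 10:
  order 0: -2/3  112/3  553/3  1318/3  1645/3
  order 1: 19  49  85  109
  order 2: 6  6  6
  order 3: 0  0
  order 4: 0
The order-2 divided differences are all 6 (nonzero) and every higher order vanishes, so the data lies on a polynomial of degree exactly 2.

2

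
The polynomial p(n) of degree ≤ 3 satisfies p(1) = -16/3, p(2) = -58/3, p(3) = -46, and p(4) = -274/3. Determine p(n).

p(n) = -n^3 - (1/3)n^2 - 6n + 2

Write p(n) = an^3 + bn^2 + cn + d. Substituting each data point gives a linear system:
  a + b + c + d = -16/3
  8a + 4b + 2c + d = -58/3
  27a + 9b + 3c + d = -46
  64a + 16b + 4c + d = -274/3
Solving the system yields a = -1, b = -1/3, c = -6, d = 2.
So p(n) = -n^3 - (1/3)n^2 - 6n + 2.
Check: p(3) = -46. ✓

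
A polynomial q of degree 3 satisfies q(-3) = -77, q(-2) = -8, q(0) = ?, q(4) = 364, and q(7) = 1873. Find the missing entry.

The 4 known points determine the degree-3 polynomial uniquely.
Write q(x) = ax^3 + bx^2 + cx + d. Substituting each data point gives a linear system:
  -27a + 9b - 3c + d = -77
  -8a + 4b - 2c + d = -8
  64a + 16b + 4c + d = 364
  343a + 49b + 7c + d = 1873
Solving the system yields a = 5, b = 4, c = -6, d = 4.
So q(x) = 5x³ + 4x² - 6x + 4.
Then q(0) = 4.

4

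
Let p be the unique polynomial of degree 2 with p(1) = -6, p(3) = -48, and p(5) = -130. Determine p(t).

Using the Lagrange interpolation formula with nodes 1, 3, 5:
  L_0(t) = (t - 3)(t - 5) / 8
  L_1(t) = (t - 1)(t - 5) / -4
  L_2(t) = (t - 1)(t - 3) / 8
Then p(t) = -6·L_0(t) - 48·L_1(t) - 130·L_2(t).
Expanding and collecting terms gives p(t) = -5t^2 - t.
Check: p(3) = -48. ✓

p(t) = -5t^2 - t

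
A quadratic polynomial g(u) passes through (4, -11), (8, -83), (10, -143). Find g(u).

g(u) = -2u^2 + 6u - 3

Using the Lagrange interpolation formula with nodes 4, 8, 10:
  L_0(u) = (u - 8)(u - 10) / 24
  L_1(u) = (u - 4)(u - 10) / -8
  L_2(u) = (u - 4)(u - 8) / 12
Then g(u) = -11·L_0(u) - 83·L_1(u) - 143·L_2(u).
Expanding and collecting terms gives g(u) = -2u^2 + 6u - 3.
Check: g(8) = -83. ✓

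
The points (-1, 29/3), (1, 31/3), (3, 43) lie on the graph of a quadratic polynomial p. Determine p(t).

Write p(t) = at^2 + bt + c. Substituting each data point gives a linear system:
  a - b + c = 29/3
  a + b + c = 31/3
  9a + 3b + c = 43
Solving the system yields a = 4, b = 1/3, c = 6.
So p(t) = 4t² + (1/3)t + 6.
Check: p(3) = 43. ✓

p(t) = 4t^2 + (1/3)t + 6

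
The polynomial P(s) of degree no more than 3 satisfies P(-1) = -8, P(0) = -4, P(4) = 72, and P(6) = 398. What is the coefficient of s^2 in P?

-6

Write P(s) = as^3 + bs^2 + cs + d. Substituting each data point gives a linear system:
  -a + b - c + d = -8
  d = -4
  64a + 16b + 4c + d = 72
  216a + 36b + 6c + d = 398
Solving the system yields a = 3, b = -6, c = -5, d = -4.
So P(s) = 3s³ - 6s² - 5s - 4.
The coefficient of s^2 is -6.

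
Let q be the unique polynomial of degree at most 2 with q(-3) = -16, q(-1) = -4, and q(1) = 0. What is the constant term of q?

-1

Write q(x) = ax^2 + bx + c. Substituting each data point gives a linear system:
  9a - 3b + c = -16
  a - b + c = -4
  a + b + c = 0
Solving the system yields a = -1, b = 2, c = -1.
So q(x) = -x² + 2x - 1.
The constant term is -1.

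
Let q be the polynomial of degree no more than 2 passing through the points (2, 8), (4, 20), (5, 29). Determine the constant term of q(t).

4

Write q(t) = at^2 + bt + c. Substituting each data point gives a linear system:
  4a + 2b + c = 8
  16a + 4b + c = 20
  25a + 5b + c = 29
Solving the system yields a = 1, b = 0, c = 4.
So q(t) = t^2 + 4.
The constant term is 4.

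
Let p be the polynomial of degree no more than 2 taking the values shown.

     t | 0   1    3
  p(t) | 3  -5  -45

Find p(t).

Write p(t) = at^2 + bt + c. Substituting each data point gives a linear system:
  c = 3
  a + b + c = -5
  9a + 3b + c = -45
Solving the system yields a = -4, b = -4, c = 3.
So p(t) = -4t² - 4t + 3.
Check: p(3) = -45. ✓

p(t) = -4t^2 - 4t + 3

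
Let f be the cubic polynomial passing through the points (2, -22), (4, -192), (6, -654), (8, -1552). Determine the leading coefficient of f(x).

-3

Write f(x) = ax^3 + bx^2 + cx + d. Substituting each data point gives a linear system:
  8a + 4b + 2c + d = -22
  64a + 16b + 4c + d = -192
  216a + 36b + 6c + d = -654
  512a + 64b + 8c + d = -1552
Solving the system yields a = -3, b = -1/2, c = 2, d = 0.
So f(x) = -3x^3 - (1/2)x^2 + 2x.
The leading coefficient is -3.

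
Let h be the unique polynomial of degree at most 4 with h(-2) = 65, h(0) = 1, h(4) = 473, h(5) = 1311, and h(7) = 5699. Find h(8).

Using the Lagrange interpolation formula with nodes -2, 0, 4, 5, 7:
  L_0(u) = u(u - 4)(u - 5)(u - 7) / 756
  L_1(u) = (u + 2)(u - 4)(u - 5)(u - 7) / -280
  L_2(u) = (u + 2)u(u - 5)(u - 7) / 72
  L_3(u) = (u + 2)u(u - 4)(u - 7) / -70
  L_4(u) = (u + 2)u(u - 4)(u - 5) / 378
Then h(u) = 65·L_0(u) + 1·L_1(u) + 473·L_2(u) + 1311·L_3(u) + 5699·L_4(u).
Expanding and collecting terms gives h(u) = 3u⁴ - 4u³ - 3u² + 2u + 1.
Evaluating at u = 8: h(8) = 10065.

10065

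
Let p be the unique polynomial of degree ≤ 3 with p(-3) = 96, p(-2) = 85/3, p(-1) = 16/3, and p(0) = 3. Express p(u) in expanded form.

Write p(u) = au^3 + bu^2 + cu + d. Substituting each data point gives a linear system:
  -27a + 9b - 3c + d = 96
  -8a + 4b - 2c + d = 85/3
  -a + b - c + d = 16/3
  d = 3
Solving the system yields a = -4, b = -5/3, c = 0, d = 3.
So p(u) = -4u^3 - (5/3)u^2 + 3.
Check: p(-1) = 16/3. ✓

p(u) = -4u^3 - (5/3)u^2 + 3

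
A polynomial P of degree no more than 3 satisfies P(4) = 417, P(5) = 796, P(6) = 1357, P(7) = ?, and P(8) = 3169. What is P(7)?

The 4 known points determine the degree-3 polynomial uniquely.
Write P(u) = au^3 + bu^2 + cu + d. Substituting each data point gives a linear system:
  64a + 16b + 4c + d = 417
  125a + 25b + 5c + d = 796
  216a + 36b + 6c + d = 1357
  512a + 64b + 8c + d = 3169
Solving the system yields a = 6, b = 1, c = 4, d = 1.
So P(u) = 6u^3 + u^2 + 4u + 1.
Then P(7) = 2136.

2136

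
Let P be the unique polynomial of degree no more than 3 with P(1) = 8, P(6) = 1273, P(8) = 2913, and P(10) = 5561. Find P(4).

401

Write P(x) = ax^3 + bx^2 + cx + d. Substituting each data point gives a linear system:
  a + b + c + d = 8
  216a + 36b + 6c + d = 1273
  512a + 64b + 8c + d = 2913
  1000a + 100b + 10c + d = 5561
Solving the system yields a = 5, b = 6, c = -4, d = 1.
So P(x) = 5x³ + 6x² - 4x + 1.
Then P(4) = 401.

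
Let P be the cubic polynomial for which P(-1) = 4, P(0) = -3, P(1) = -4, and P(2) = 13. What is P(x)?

P(x) = 2x^3 + 3x^2 - 6x - 3

Write P(x) = ax^3 + bx^2 + cx + d. Substituting each data point gives a linear system:
  -a + b - c + d = 4
  d = -3
  a + b + c + d = -4
  8a + 4b + 2c + d = 13
Solving the system yields a = 2, b = 3, c = -6, d = -3.
So P(x) = 2x^3 + 3x^2 - 6x - 3.
Check: P(2) = 13. ✓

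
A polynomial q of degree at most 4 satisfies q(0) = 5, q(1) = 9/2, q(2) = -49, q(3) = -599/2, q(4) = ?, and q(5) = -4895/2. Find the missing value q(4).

-987

The 5 known points determine the degree-4 polynomial uniquely.
Write q(t) = at^4 + bt^3 + ct^2 + dt + e. Substituting each data point gives a linear system:
  e = 5
  a + b + c + d + e = 9/2
  16a + 8b + 4c + 2d + e = -49
  81a + 27b + 9c + 3d + e = -599/2
  625a + 125b + 25c + 5d + e = -4895/2
Solving the system yields a = -4, b = 0, c = 3/2, d = 2, e = 5.
So q(t) = -4t⁴ + (3/2)t² + 2t + 5.
Then q(4) = -987.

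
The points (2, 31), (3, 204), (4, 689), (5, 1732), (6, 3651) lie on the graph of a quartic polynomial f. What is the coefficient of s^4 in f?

3

Write f(s) = as^4 + bs^3 + cs^2 + ds + e. Substituting each data point gives a linear system:
  16a + 8b + 4c + 2d + e = 31
  81a + 27b + 9c + 3d + e = 204
  256a + 64b + 16c + 4d + e = 689
  625a + 125b + 25c + 5d + e = 1732
  1296a + 216b + 36c + 6d + e = 3651
Solving the system yields a = 3, b = -1, c = 0, d = -3, e = -3.
So f(s) = 3s^4 - s^3 - 3s - 3.
The leading coefficient is 3.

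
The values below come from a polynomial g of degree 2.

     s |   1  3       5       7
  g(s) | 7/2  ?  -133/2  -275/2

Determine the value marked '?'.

On equispaced nodes a degree-2 polynomial has vanishing third forward difference, so
  - g(1) + 3·g(3) - 3·g(5) + g(7) = 0.
Substituting the known values and solving for g(3):
  3·g(3) = -117/2
  g(3) = -39/2.

-39/2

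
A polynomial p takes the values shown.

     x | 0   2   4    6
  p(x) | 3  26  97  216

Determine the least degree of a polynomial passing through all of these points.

Forward differences of the values at x = 0, 2, 4, 6:
  p  : 3  26  97  216
  Δ  : 23  71  119
  Δ^2: 48  48
  Δ^3: 0
The second differences are constant (48) and nonzero, while all higher differences vanish, so the minimal degree is 2.

2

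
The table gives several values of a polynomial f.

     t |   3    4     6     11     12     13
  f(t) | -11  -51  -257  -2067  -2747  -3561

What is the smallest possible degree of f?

3

Divided differences on the nodes 3, 4, 6, 11, 12, 13:
  order 0: -11  -51  -257  -2067  -2747  -3561
  order 1: -40  -103  -362  -680  -814
  order 2: -21  -37  -53  -67
  order 3: -2  -2  -2
  order 4: 0  0
  order 5: 0
The order-3 divided differences are all -2 (nonzero) and every higher order vanishes, so the data lies on a polynomial of degree exactly 3.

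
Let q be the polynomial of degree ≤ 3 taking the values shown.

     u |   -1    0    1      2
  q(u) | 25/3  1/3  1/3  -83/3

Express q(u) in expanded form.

Write q(u) = au^3 + bu^2 + cu + d. Substituting each data point gives a linear system:
  -a + b - c + d = 25/3
  d = 1/3
  a + b + c + d = 1/3
  8a + 4b + 2c + d = -83/3
Solving the system yields a = -6, b = 4, c = 2, d = 1/3.
So q(u) = -6u³ + 4u² + 2u + 1/3.
Check: q(1) = 1/3. ✓

q(u) = -6u^3 + 4u^2 + 2u + 1/3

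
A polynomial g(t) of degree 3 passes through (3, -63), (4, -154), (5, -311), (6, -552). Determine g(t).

Write g(t) = at^3 + bt^2 + ct + d. Substituting each data point gives a linear system:
  27a + 9b + 3c + d = -63
  64a + 16b + 4c + d = -154
  125a + 25b + 5c + d = -311
  216a + 36b + 6c + d = -552
Solving the system yields a = -3, b = 3, c = -1, d = -6.
So g(t) = -3t^3 + 3t^2 - t - 6.
Check: g(5) = -311. ✓

g(t) = -3t^3 + 3t^2 - t - 6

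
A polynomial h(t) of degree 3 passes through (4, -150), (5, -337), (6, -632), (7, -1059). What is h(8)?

-1642

Forward differences of the values at t = 4, 5, 6, 7:
  h  : -150  -337  -632  -1059
  Δ  : -187  -295  -427
  Δ^2: -108  -132
  Δ^3: -24
The third differences are constant, confirming degree 3.
Interpolating (Newton forward form) and evaluating at t = 8 gives h(8) = -1642.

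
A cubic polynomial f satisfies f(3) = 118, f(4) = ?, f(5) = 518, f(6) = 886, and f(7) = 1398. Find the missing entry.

270

The 4 known points determine the degree-3 polynomial uniquely.
Write f(n) = an^3 + bn^2 + cn + d. Substituting each data point gives a linear system:
  27a + 9b + 3c + d = 118
  125a + 25b + 5c + d = 518
  216a + 36b + 6c + d = 886
  343a + 49b + 7c + d = 1398
Solving the system yields a = 4, b = 0, c = 4, d = -2.
So f(n) = 4n^3 + 4n - 2.
Then f(4) = 270.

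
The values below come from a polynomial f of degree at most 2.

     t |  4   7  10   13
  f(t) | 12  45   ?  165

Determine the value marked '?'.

On equispaced nodes a degree-2 polynomial has vanishing third forward difference, so
  - f(4) + 3·f(7) - 3·f(10) + f(13) = 0.
Substituting the known values and solving for f(10):
  -3·f(10) = -288
  f(10) = 96.

96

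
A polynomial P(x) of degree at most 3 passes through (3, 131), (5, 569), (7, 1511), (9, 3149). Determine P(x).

Using the Lagrange interpolation formula with nodes 3, 5, 7, 9:
  L_0(x) = (x - 5)(x - 7)(x - 9) / -48
  L_1(x) = (x - 3)(x - 7)(x - 9) / 16
  L_2(x) = (x - 3)(x - 5)(x - 9) / -16
  L_3(x) = (x - 3)(x - 5)(x - 7) / 48
Then P(x) = 131·L_0(x) + 569·L_1(x) + 1511·L_2(x) + 3149·L_3(x).
Expanding and collecting terms gives P(x) = 4x³ + 3x² - x - 1.
Check: P(5) = 569. ✓

P(x) = 4x^3 + 3x^2 - x - 1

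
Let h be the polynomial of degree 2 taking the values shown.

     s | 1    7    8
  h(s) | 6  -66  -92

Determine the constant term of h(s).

4

Write h(s) = as^2 + bs + c. Substituting each data point gives a linear system:
  a + b + c = 6
  49a + 7b + c = -66
  64a + 8b + c = -92
Solving the system yields a = -2, b = 4, c = 4.
So h(s) = -2s^2 + 4s + 4.
The constant term is 4.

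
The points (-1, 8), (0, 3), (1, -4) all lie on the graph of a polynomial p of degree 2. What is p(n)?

p(n) = -n^2 - 6n + 3

Write p(n) = an^2 + bn + c. Substituting each data point gives a linear system:
  a - b + c = 8
  c = 3
  a + b + c = -4
Solving the system yields a = -1, b = -6, c = 3.
So p(n) = -n^2 - 6n + 3.
Check: p(1) = -4. ✓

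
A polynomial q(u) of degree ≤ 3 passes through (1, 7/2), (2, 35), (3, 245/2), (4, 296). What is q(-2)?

-55

Forward differences of the values at u = 1, 2, 3, 4:
  q  : 7/2  35  245/2  296
  Δ  : 63/2  175/2  347/2
  Δ^2: 56  86
  Δ^3: 30
The third differences are constant, confirming degree 3.
Interpolating (Newton forward form) and evaluating at u = -2 gives q(-2) = -55.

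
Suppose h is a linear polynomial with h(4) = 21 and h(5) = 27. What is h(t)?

h(t) = 6t - 3

Write h(t) = at + b. Substituting each data point gives a linear system:
  4a + b = 21
  5a + b = 27
Solving the system yields a = 6, b = -3.
So h(t) = 6t - 3.
Check: h(4) = 21. ✓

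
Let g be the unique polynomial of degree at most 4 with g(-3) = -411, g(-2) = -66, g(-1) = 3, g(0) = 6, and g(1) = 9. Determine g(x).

g(x) = -6x^4 - x^3 + 6x^2 + 4x + 6

Using the Lagrange interpolation formula with nodes -3, -2, -1, 0, 1:
  L_0(x) = (x + 2)(x + 1)x(x - 1) / 24
  L_1(x) = (x + 3)(x + 1)x(x - 1) / -6
  L_2(x) = (x + 3)(x + 2)x(x - 1) / 4
  L_3(x) = (x + 3)(x + 2)(x + 1)(x - 1) / -6
  L_4(x) = (x + 3)(x + 2)(x + 1)x / 24
Then g(x) = -411·L_0(x) - 66·L_1(x) + 3·L_2(x) + 6·L_3(x) + 9·L_4(x).
Expanding and collecting terms gives g(x) = -6x^4 - x^3 + 6x^2 + 4x + 6.
Check: g(-2) = -66. ✓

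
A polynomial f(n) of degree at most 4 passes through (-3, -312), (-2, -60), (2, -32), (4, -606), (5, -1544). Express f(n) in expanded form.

Write f(n) = an^4 + bn^3 + cn^2 + dn + e. Substituting each data point gives a linear system:
  81a - 27b + 9c - 3d + e = -312
  16a - 8b + 4c - 2d + e = -60
  16a + 8b + 4c + 2d + e = -32
  256a + 64b + 16c + 4d + e = -606
  625a + 125b + 25c + 5d + e = -1544
Solving the system yields a = -3, b = 3, c = -1, d = -5, e = 6.
So f(n) = -3n^4 + 3n^3 - n^2 - 5n + 6.
Check: f(-2) = -60. ✓

f(n) = -3n^4 + 3n^3 - n^2 - 5n + 6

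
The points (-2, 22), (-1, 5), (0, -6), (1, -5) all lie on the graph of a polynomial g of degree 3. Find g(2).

14

Write g(t) = at^3 + bt^2 + ct + d. Substituting each data point gives a linear system:
  -8a + 4b - 2c + d = 22
  -a + b - c + d = 5
  d = -6
  a + b + c + d = -5
Solving the system yields a = 1, b = 6, c = -6, d = -6.
So g(t) = t³ + 6t² - 6t - 6.
Then g(2) = 14.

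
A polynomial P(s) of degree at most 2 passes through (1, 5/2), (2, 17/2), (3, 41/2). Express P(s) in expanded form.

Write P(s) = as^2 + bs + c. Substituting each data point gives a linear system:
  a + b + c = 5/2
  4a + 2b + c = 17/2
  9a + 3b + c = 41/2
Solving the system yields a = 3, b = -3, c = 5/2.
So P(s) = 3s^2 - 3s + 5/2.
Check: P(1) = 5/2. ✓

P(s) = 3s^2 - 3s + 5/2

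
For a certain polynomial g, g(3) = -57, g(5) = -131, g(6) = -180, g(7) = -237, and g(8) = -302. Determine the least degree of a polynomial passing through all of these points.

2

Divided differences on the nodes 3, 5, 6, 7, 8:
  order 0: -57  -131  -180  -237  -302
  order 1: -37  -49  -57  -65
  order 2: -4  -4  -4
  order 3: 0  0
  order 4: 0
The order-2 divided differences are all -4 (nonzero) and every higher order vanishes, so the data lies on a polynomial of degree exactly 2.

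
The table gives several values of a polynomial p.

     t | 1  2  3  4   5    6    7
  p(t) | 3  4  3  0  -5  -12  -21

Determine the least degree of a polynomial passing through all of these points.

2

Forward differences of the values at t = 1, 2, 3, 4, 5, 6, 7:
  p  : 3  4  3  0  -5  -12  -21
  Δ  : 1  -1  -3  -5  -7  -9
  Δ^2: -2  -2  -2  -2  -2
  Δ^3: 0  0  0  0
  Δ^4: 0  0  0
  Δ^5: 0  0
  Δ^6: 0
The second differences are constant (-2) and nonzero, while all higher differences vanish, so the minimal degree is 2.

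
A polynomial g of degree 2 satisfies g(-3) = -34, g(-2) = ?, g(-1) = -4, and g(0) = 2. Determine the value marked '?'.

On equispaced nodes a degree-2 polynomial has vanishing third forward difference, so
  - g(-3) + 3·g(-2) - 3·g(-1) + g(0) = 0.
Substituting the known values and solving for g(-2):
  3·g(-2) = -48
  g(-2) = -16.

-16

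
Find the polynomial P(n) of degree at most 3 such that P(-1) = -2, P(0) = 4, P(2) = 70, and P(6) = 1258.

P(n) = 5n^3 + 4n^2 + 5n + 4

Write P(n) = an^3 + bn^2 + cn + d. Substituting each data point gives a linear system:
  -a + b - c + d = -2
  d = 4
  8a + 4b + 2c + d = 70
  216a + 36b + 6c + d = 1258
Solving the system yields a = 5, b = 4, c = 5, d = 4.
So P(n) = 5n³ + 4n² + 5n + 4.
Check: P(-1) = -2. ✓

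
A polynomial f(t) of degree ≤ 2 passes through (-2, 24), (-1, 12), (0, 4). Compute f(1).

Using the Lagrange interpolation formula with nodes -2, -1, 0:
  L_0(t) = (t + 1)t / 2
  L_1(t) = (t + 2)t / -1
  L_2(t) = (t + 2)(t + 1) / 2
Then f(t) = 24·L_0(t) + 12·L_1(t) + 4·L_2(t).
Expanding and collecting terms gives f(t) = 2t² - 6t + 4.
Evaluating at t = 1: f(1) = 0.

0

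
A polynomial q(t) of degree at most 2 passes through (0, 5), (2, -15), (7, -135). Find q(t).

q(t) = -2t^2 - 6t + 5

Using the Lagrange interpolation formula with nodes 0, 2, 7:
  L_0(t) = (t - 2)(t - 7) / 14
  L_1(t) = t(t - 7) / -10
  L_2(t) = t(t - 2) / 35
Then q(t) = 5·L_0(t) - 15·L_1(t) - 135·L_2(t).
Expanding and collecting terms gives q(t) = -2t² - 6t + 5.
Check: q(0) = 5. ✓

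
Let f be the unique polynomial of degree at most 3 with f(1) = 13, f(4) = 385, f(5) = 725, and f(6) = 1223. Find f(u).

f(u) = 5u^3 + 4u^2 - u + 5

Using the Lagrange interpolation formula with nodes 1, 4, 5, 6:
  L_0(u) = (u - 4)(u - 5)(u - 6) / -60
  L_1(u) = (u - 1)(u - 5)(u - 6) / 6
  L_2(u) = (u - 1)(u - 4)(u - 6) / -4
  L_3(u) = (u - 1)(u - 4)(u - 5) / 10
Then f(u) = 13·L_0(u) + 385·L_1(u) + 725·L_2(u) + 1223·L_3(u).
Expanding and collecting terms gives f(u) = 5u^3 + 4u^2 - u + 5.
Check: f(4) = 385. ✓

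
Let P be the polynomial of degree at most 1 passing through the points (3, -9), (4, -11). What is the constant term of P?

Write P(t) = at + b. Substituting each data point gives a linear system:
  3a + b = -9
  4a + b = -11
Solving the system yields a = -2, b = -3.
So P(t) = -2t - 3.
The constant term is -3.

-3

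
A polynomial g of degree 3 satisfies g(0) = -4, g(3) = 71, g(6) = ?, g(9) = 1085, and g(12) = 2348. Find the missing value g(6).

380

The 4 known points determine the degree-3 polynomial uniquely.
Write g(n) = an^3 + bn^2 + cn + d. Substituting each data point gives a linear system:
  d = -4
  27a + 9b + 3c + d = 71
  729a + 81b + 9c + d = 1085
  1728a + 144b + 12c + d = 2348
Solving the system yields a = 1, b = 4, c = 4, d = -4.
So g(n) = n³ + 4n² + 4n - 4.
Then g(6) = 380.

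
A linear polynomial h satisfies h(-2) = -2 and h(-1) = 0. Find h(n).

h(n) = 2n + 2

Write h(n) = an + b. Substituting each data point gives a linear system:
  -2a + b = -2
  -a + b = 0
Solving the system yields a = 2, b = 2.
So h(n) = 2n + 2.
Check: h(-1) = 0. ✓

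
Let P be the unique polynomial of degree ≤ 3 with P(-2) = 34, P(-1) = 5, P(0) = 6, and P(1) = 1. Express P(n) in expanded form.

Using the Lagrange interpolation formula with nodes -2, -1, 0, 1:
  L_0(n) = (n + 1)n(n - 1) / -6
  L_1(n) = (n + 2)n(n - 1) / 2
  L_2(n) = (n + 2)(n + 1)(n - 1) / -2
  L_3(n) = (n + 2)(n + 1)n / 6
Then P(n) = 34·L_0(n) + 5·L_1(n) + 6·L_2(n) + 1·L_3(n).
Expanding and collecting terms gives P(n) = -6n³ - 3n² + 4n + 6.
Check: P(0) = 6. ✓

P(n) = -6n^3 - 3n^2 + 4n + 6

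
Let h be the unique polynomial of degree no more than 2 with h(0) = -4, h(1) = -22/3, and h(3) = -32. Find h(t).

Using the Lagrange interpolation formula with nodes 0, 1, 3:
  L_0(t) = (t - 1)(t - 3) / 3
  L_1(t) = t(t - 3) / -2
  L_2(t) = t(t - 1) / 6
Then h(t) = -4·L_0(t) - 22/3·L_1(t) - 32·L_2(t).
Expanding and collecting terms gives h(t) = -3t² - (1/3)t - 4.
Check: h(3) = -32. ✓

h(t) = -3t^2 - (1/3)t - 4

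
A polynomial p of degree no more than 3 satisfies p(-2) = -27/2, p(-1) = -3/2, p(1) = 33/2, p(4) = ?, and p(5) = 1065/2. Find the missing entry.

597/2

The 4 known points determine the degree-3 polynomial uniquely.
Write p(n) = an^3 + bn^2 + cn + d. Substituting each data point gives a linear system:
  -8a + 4b - 2c + d = -27/2
  -a + b - c + d = -3/2
  a + b + c + d = 33/2
  125a + 25b + 5c + d = 1065/2
Solving the system yields a = 3, b = 5, c = 6, d = 5/2.
So p(n) = 3n^3 + 5n^2 + 6n + 5/2.
Then p(4) = 597/2.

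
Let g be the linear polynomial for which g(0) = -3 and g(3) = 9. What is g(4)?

13

Write g(u) = au + b. Substituting each data point gives a linear system:
  b = -3
  3a + b = 9
Solving the system yields a = 4, b = -3.
So g(u) = 4u - 3.
Then g(4) = 13.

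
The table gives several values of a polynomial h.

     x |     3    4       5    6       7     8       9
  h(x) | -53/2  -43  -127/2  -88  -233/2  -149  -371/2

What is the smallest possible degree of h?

2

Forward differences of the values at x = 3, 4, 5, 6, 7, 8, 9:
  h  : -53/2  -43  -127/2  -88  -233/2  -149  -371/2
  Δ  : -33/2  -41/2  -49/2  -57/2  -65/2  -73/2
  Δ^2: -4  -4  -4  -4  -4
  Δ^3: 0  0  0  0
  Δ^4: 0  0  0
  Δ^5: 0  0
  Δ^6: 0
The second differences are constant (-4) and nonzero, while all higher differences vanish, so the minimal degree is 2.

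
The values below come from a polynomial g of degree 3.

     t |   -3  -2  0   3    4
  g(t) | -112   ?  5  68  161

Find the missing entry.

-37

The 4 known points determine the degree-3 polynomial uniquely.
Write g(t) = at^3 + bt^2 + ct + d. Substituting each data point gives a linear system:
  -27a + 9b - 3c + d = -112
  d = 5
  27a + 9b + 3c + d = 68
  64a + 16b + 4c + d = 161
Solving the system yields a = 3, b = -3, c = 3, d = 5.
So g(t) = 3t³ - 3t² + 3t + 5.
Then g(-2) = -37.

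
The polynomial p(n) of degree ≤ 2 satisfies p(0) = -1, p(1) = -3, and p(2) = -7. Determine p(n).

Using the Lagrange interpolation formula with nodes 0, 1, 2:
  L_0(n) = (n - 1)(n - 2) / 2
  L_1(n) = n(n - 2) / -1
  L_2(n) = n(n - 1) / 2
Then p(n) = -1·L_0(n) - 3·L_1(n) - 7·L_2(n).
Expanding and collecting terms gives p(n) = -n² - n - 1.
Check: p(0) = -1. ✓

p(n) = -n^2 - n - 1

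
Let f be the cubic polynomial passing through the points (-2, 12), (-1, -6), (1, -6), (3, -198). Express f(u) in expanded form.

f(u) = -6u^3 - 6u^2 + 6u

Write f(u) = au^3 + bu^2 + cu + d. Substituting each data point gives a linear system:
  -8a + 4b - 2c + d = 12
  -a + b - c + d = -6
  a + b + c + d = -6
  27a + 9b + 3c + d = -198
Solving the system yields a = -6, b = -6, c = 6, d = 0.
So f(u) = -6u^3 - 6u^2 + 6u.
Check: f(1) = -6. ✓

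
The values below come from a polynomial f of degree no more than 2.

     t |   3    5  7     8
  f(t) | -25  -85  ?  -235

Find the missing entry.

The 3 known points determine the degree-2 polynomial uniquely.
Write f(t) = at^2 + bt + c. Substituting each data point gives a linear system:
  9a + 3b + c = -25
  25a + 5b + c = -85
  64a + 8b + c = -235
Solving the system yields a = -4, b = 2, c = 5.
So f(t) = -4t^2 + 2t + 5.
Then f(7) = -177.

-177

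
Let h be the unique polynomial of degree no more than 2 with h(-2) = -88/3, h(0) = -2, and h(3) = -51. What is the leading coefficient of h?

-6

Write h(x) = ax^2 + bx + c. Substituting each data point gives a linear system:
  4a - 2b + c = -88/3
  c = -2
  9a + 3b + c = -51
Solving the system yields a = -6, b = 5/3, c = -2.
So h(x) = -6x² + (5/3)x - 2.
The leading coefficient is -6.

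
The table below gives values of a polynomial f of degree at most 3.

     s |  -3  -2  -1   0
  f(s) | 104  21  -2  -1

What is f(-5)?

594

Using the Lagrange interpolation formula with nodes -3, -2, -1, 0:
  L_0(s) = (s + 2)(s + 1)s / -6
  L_1(s) = (s + 3)(s + 1)s / 2
  L_2(s) = (s + 3)(s + 2)s / -2
  L_3(s) = (s + 3)(s + 2)(s + 1) / 6
Then f(s) = 104·L_0(s) + 21·L_1(s) - 2·L_2(s) - 1·L_3(s).
Expanding and collecting terms gives f(s) = -6s^3 - 6s^2 + s - 1.
Evaluating at s = -5: f(-5) = 594.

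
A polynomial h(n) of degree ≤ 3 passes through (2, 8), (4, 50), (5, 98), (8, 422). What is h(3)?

Write h(n) = an^3 + bn^2 + cn + d. Substituting each data point gives a linear system:
  8a + 4b + 2c + d = 8
  64a + 16b + 4c + d = 50
  125a + 25b + 5c + d = 98
  512a + 64b + 8c + d = 422
Solving the system yields a = 1, b = -2, c = 5, d = -2.
So h(n) = n³ - 2n² + 5n - 2.
Then h(3) = 22.

22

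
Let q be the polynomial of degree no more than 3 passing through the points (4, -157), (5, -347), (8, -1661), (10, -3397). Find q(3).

-51

Write q(t) = at^3 + bt^2 + ct + d. Substituting each data point gives a linear system:
  64a + 16b + 4c + d = -157
  125a + 25b + 5c + d = -347
  512a + 64b + 8c + d = -1661
  1000a + 100b + 10c + d = -3397
Solving the system yields a = -4, b = 6, c = 0, d = 3.
So q(t) = -4t^3 + 6t^2 + 3.
Then q(3) = -51.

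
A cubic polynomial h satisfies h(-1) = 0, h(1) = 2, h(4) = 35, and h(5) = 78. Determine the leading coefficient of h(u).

1

Write h(u) = au^3 + bu^2 + cu + d. Substituting each data point gives a linear system:
  -a + b - c + d = 0
  a + b + c + d = 2
  64a + 16b + 4c + d = 35
  125a + 25b + 5c + d = 78
Solving the system yields a = 1, b = -2, c = 0, d = 3.
So h(u) = u^3 - 2u^2 + 3.
The leading coefficient is 1.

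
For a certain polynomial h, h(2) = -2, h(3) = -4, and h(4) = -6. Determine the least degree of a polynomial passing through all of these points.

Forward differences of the values at x = 2, 3, 4:
  h  : -2  -4  -6
  Δ  : -2  -2
  Δ^2: 0
The first differences are constant (-2) and nonzero, while all higher differences vanish, so the minimal degree is 1.

1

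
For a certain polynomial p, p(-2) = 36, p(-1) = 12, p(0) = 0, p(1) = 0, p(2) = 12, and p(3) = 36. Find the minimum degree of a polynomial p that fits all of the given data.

Forward differences of the values at s = -2, -1, 0, 1, 2, 3:
  p  : 36  12  0  0  12  36
  Δ  : -24  -12  0  12  24
  Δ^2: 12  12  12  12
  Δ^3: 0  0  0
  Δ^4: 0  0
  Δ^5: 0
The second differences are constant (12) and nonzero, while all higher differences vanish, so the minimal degree is 2.

2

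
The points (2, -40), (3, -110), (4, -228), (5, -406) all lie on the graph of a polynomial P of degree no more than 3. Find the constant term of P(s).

4

Write P(s) = as^3 + bs^2 + cs + d. Substituting each data point gives a linear system:
  8a + 4b + 2c + d = -40
  27a + 9b + 3c + d = -110
  64a + 16b + 4c + d = -228
  125a + 25b + 5c + d = -406
Solving the system yields a = -2, b = -6, c = -2, d = 4.
So P(s) = -2s^3 - 6s^2 - 2s + 4.
The constant term is 4.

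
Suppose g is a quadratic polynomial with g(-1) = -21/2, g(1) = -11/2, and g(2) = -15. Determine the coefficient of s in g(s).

Write g(s) = as^2 + bs + c. Substituting each data point gives a linear system:
  a - b + c = -21/2
  a + b + c = -11/2
  4a + 2b + c = -15
Solving the system yields a = -4, b = 5/2, c = -4.
So g(s) = -4s^2 + (5/2)s - 4.
The coefficient of s is 5/2.

5/2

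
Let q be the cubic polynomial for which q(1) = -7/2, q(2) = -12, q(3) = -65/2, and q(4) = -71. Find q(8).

Write q(u) = au^3 + bu^2 + cu + d. Substituting each data point gives a linear system:
  a + b + c + d = -7/2
  8a + 4b + 2c + d = -12
  27a + 9b + 3c + d = -65/2
  64a + 16b + 4c + d = -71
Solving the system yields a = -1, b = 0, c = -3/2, d = -1.
So q(u) = -u³ - (3/2)u - 1.
Then q(8) = -525.

-525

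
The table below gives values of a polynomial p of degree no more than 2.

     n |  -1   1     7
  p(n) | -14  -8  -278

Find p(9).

Write p(n) = an^2 + bn + c. Substituting each data point gives a linear system:
  a - b + c = -14
  a + b + c = -8
  49a + 7b + c = -278
Solving the system yields a = -6, b = 3, c = -5.
So p(n) = -6n² + 3n - 5.
Then p(9) = -464.

-464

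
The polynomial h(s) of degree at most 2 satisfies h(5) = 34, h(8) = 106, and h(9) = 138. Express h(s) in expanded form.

h(s) = 2s^2 - 2s - 6

Write h(s) = as^2 + bs + c. Substituting each data point gives a linear system:
  25a + 5b + c = 34
  64a + 8b + c = 106
  81a + 9b + c = 138
Solving the system yields a = 2, b = -2, c = -6.
So h(s) = 2s² - 2s - 6.
Check: h(8) = 106. ✓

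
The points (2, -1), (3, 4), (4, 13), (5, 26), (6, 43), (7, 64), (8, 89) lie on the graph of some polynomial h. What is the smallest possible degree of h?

Forward differences of the values at x = 2, 3, 4, 5, 6, 7, 8:
  h  : -1  4  13  26  43  64  89
  Δ  : 5  9  13  17  21  25
  Δ^2: 4  4  4  4  4
  Δ^3: 0  0  0  0
  Δ^4: 0  0  0
  Δ^5: 0  0
  Δ^6: 0
The second differences are constant (4) and nonzero, while all higher differences vanish, so the minimal degree is 2.

2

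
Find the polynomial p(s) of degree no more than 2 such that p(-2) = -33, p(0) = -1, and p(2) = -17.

Write p(s) = as^2 + bs + c. Substituting each data point gives a linear system:
  4a - 2b + c = -33
  c = -1
  4a + 2b + c = -17
Solving the system yields a = -6, b = 4, c = -1.
So p(s) = -6s^2 + 4s - 1.
Check: p(2) = -17. ✓

p(s) = -6s^2 + 4s - 1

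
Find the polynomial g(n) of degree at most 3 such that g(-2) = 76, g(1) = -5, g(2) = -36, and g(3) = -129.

g(n) = -6n^3 + 5n^2 - 4n

Write g(n) = an^3 + bn^2 + cn + d. Substituting each data point gives a linear system:
  -8a + 4b - 2c + d = 76
  a + b + c + d = -5
  8a + 4b + 2c + d = -36
  27a + 9b + 3c + d = -129
Solving the system yields a = -6, b = 5, c = -4, d = 0.
So g(n) = -6n^3 + 5n^2 - 4n.
Check: g(1) = -5. ✓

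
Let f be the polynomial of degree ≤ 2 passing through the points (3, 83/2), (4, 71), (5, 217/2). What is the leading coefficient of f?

Write f(s) = as^2 + bs + c. Substituting each data point gives a linear system:
  9a + 3b + c = 83/2
  16a + 4b + c = 71
  25a + 5b + c = 217/2
Solving the system yields a = 4, b = 3/2, c = 1.
So f(s) = 4s² + (3/2)s + 1.
The leading coefficient is 4.

4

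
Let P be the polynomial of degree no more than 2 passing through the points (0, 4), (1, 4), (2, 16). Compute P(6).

Forward differences of the values at t = 0, 1, 2:
  P  : 4  4  16
  Δ  : 0  12
  Δ^2: 12
The second differences are constant, confirming degree 2.
Interpolating (Newton forward form) and evaluating at t = 6 gives P(6) = 184.

184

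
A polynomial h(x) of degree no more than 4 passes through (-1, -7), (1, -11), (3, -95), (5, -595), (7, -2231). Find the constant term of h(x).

-5

Write h(x) = ax^4 + bx^3 + cx^2 + dx + e. Substituting each data point gives a linear system:
  a - b + c - d + e = -7
  a + b + c + d + e = -11
  81a + 27b + 9c + 3d + e = -95
  625a + 125b + 25c + 5d + e = -595
  2401a + 343b + 49c + 7d + e = -2231
Solving the system yields a = -1, b = 1, c = -3, d = -3, e = -5.
So h(x) = -x⁴ + x³ - 3x² - 3x - 5.
The constant term is -5.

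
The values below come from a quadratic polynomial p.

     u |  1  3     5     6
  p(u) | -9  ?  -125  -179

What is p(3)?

-47

The 3 known points determine the degree-2 polynomial uniquely.
Write p(u) = au^2 + bu + c. Substituting each data point gives a linear system:
  a + b + c = -9
  25a + 5b + c = -125
  36a + 6b + c = -179
Solving the system yields a = -5, b = 1, c = -5.
So p(u) = -5u² + u - 5.
Then p(3) = -47.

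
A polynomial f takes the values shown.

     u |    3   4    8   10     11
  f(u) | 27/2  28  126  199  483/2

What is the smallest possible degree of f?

2

Divided differences on the nodes 3, 4, 8, 10, 11:
  order 0: 27/2  28  126  199  483/2
  order 1: 29/2  49/2  73/2  85/2
  order 2: 2  2  2
  order 3: 0  0
  order 4: 0
The order-2 divided differences are all 2 (nonzero) and every higher order vanishes, so the data lies on a polynomial of degree exactly 2.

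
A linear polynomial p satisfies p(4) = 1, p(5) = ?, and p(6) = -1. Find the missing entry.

On equispaced nodes a degree-1 polynomial has vanishing second forward difference, so
  p(4) - 2·p(5) + p(6) = 0.
Substituting the known values and solving for p(5):
  -2·p(5) = 0
  p(5) = 0.

0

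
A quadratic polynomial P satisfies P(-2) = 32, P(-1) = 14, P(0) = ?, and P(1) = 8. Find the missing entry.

The 3 known points determine the degree-2 polynomial uniquely.
Write P(n) = an^2 + bn + c. Substituting each data point gives a linear system:
  4a - 2b + c = 32
  a - b + c = 14
  a + b + c = 8
Solving the system yields a = 5, b = -3, c = 6.
So P(n) = 5n^2 - 3n + 6.
Then P(0) = 6.

6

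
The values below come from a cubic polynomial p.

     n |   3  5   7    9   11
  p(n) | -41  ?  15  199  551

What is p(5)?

The 4 known points determine the degree-3 polynomial uniquely.
Write p(n) = an^3 + bn^2 + cn + d. Substituting each data point gives a linear system:
  27a + 9b + 3c + d = -41
  343a + 49b + 7c + d = 15
  729a + 81b + 9c + d = 199
  1331a + 121b + 11c + d = 551
Solving the system yields a = 1, b = -6, c = -5, d = 1.
So p(n) = n^3 - 6n^2 - 5n + 1.
Then p(5) = -49.

-49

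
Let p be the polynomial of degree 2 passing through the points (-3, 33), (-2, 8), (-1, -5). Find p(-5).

Forward differences of the values at x = -3, -2, -1:
  p  : 33  8  -5
  Δ  : -25  -13
  Δ^2: 12
The second differences are constant, confirming degree 2.
Interpolating (Newton forward form) and evaluating at x = -5 gives p(-5) = 119.

119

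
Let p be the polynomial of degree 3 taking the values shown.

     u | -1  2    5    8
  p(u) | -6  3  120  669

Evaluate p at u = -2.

-41

Using the Lagrange interpolation formula with nodes -1, 2, 5, 8:
  L_0(u) = (u - 2)(u - 5)(u - 8) / -162
  L_1(u) = (u + 1)(u - 5)(u - 8) / 54
  L_2(u) = (u + 1)(u - 2)(u - 8) / -54
  L_3(u) = (u + 1)(u - 2)(u - 5) / 162
Then p(u) = -6·L_0(u) + 3·L_1(u) + 120·L_2(u) + 669·L_3(u).
Expanding and collecting terms gives p(u) = 2u^3 - 6u^2 + 3u + 5.
Evaluating at u = -2: p(-2) = -41.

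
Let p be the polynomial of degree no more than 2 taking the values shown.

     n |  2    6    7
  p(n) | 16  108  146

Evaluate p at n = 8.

Using the Lagrange interpolation formula with nodes 2, 6, 7:
  L_0(n) = (n - 6)(n - 7) / 20
  L_1(n) = (n - 2)(n - 7) / -4
  L_2(n) = (n - 2)(n - 6) / 5
Then p(n) = 16·L_0(n) + 108·L_1(n) + 146·L_2(n).
Expanding and collecting terms gives p(n) = 3n² - n + 6.
Evaluating at n = 8: p(8) = 190.

190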